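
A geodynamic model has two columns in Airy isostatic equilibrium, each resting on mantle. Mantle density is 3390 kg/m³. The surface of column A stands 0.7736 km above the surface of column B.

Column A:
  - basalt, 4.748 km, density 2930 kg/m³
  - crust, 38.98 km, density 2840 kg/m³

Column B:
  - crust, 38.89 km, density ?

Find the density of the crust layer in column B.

Take the compensation level at the base of the deeper column (depth z_c below the surface of column A) and equate Σ ρ_i t_i down to z_c; mantle fills any gap and the z_c terms cancel.
Column A: 4.748×2930 + 38.98×2840 + (z_c − 43.728)×3390
Column B: 0.7736×0 + 38.89×ρ + (z_c − 0.7736 − 38.89)×3390
The z_c×3390 term appears on both sides and cancels. Collect the known terms of each column as K = Σ(ρt)_known − 3390 × (depth of known layers): K_A = 124614.84 − 3390×43.728 = −23623.08; K_B = 0 − 3390×(0.7736 + 38.89) = −134459.604.
Balance: K_A = K_B + 38.89×ρ, so ρ = (K_A − K_B)/38.89 = 110837/38.89 = 2850 kg/m³.

2850 kg/m³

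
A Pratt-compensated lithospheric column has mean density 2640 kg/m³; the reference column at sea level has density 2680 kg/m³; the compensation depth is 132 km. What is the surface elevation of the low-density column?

ρ_ref D = ρ (D + h) → h = D (ρ_ref − ρ)/ρ.
h = 132 km × (2680 − 2640)/2640 = 2 km.

2 km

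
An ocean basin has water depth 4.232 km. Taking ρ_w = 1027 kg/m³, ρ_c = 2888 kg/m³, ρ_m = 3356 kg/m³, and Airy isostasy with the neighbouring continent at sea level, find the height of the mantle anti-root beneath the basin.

In Airy isostatic equilibrium: replacing crust with seawater at the top is compensated by replacing crust with mantle at the base: d (ρ_c − ρ_w) = a (ρ_m − ρ_c).
a = d (ρ_c − ρ_w)/(ρ_m − ρ_c) = 4.232 km × 1861/468 = 16.8 km.

16.8 km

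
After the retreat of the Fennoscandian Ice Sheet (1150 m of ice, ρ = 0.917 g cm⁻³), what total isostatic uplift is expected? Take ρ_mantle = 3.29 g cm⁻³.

Removing the load lets mantle flow back in; uplift u satisfies ρ_ice t = ρ_m u.
u = t ρ_ice/ρ_m = 1150 m × 0.917/3.29 = 321 m.

321 m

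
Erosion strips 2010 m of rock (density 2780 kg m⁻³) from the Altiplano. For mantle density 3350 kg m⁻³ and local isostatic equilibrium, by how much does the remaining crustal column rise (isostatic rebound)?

Unloading: uplift u = e ρ_c/ρ_m = 2010 m × 2780/3350 = 1670 m.

1670 m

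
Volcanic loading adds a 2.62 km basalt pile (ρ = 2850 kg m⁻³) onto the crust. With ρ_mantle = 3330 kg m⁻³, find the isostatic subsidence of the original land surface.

Subaerial loading: s = t ρ_load / ρ_m.
s = 2.62 km × 2850/3330 = 2.24 km.

2.24 km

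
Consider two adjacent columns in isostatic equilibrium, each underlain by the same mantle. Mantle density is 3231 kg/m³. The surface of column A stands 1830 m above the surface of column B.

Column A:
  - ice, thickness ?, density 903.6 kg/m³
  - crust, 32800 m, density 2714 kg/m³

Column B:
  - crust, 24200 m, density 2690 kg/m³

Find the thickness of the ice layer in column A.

Take the compensation level at the base of the deeper column (depth z_c below the surface of column A) and equate Σ ρ_i t_i down to z_c; mantle fills any gap and the z_c terms cancel.
Column A: x×903.6 + 32800×2714 + (z_c − 32800 − x)×3231
Column B: 1830×0 + 24200×2690 + (z_c − 1830 − 24200)×3231
The z_c×3231 term appears on both sides and cancels. Collect the known terms of each column as K = Σ(ρt)_known − 3231 × (depth of known layers): K_A = 89019200 − 3231×32800 = −16957600; K_B = 65098000 − 3231×(1830 + 24200) = −19004930.
Balance: K_A − x×(3231 − 903.6) = K_B, so x = (K_A − K_B)/(3231 − 903.6) = 2047330/2327.4 = 880 m.

880 m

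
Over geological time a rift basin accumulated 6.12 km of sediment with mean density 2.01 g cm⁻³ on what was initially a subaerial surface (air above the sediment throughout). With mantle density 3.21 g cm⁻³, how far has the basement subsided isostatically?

Subaerial load: s = t ρ_sed / ρ_m = 6.12 km × 2.01/3.21 = 3.83 km.

3.83 km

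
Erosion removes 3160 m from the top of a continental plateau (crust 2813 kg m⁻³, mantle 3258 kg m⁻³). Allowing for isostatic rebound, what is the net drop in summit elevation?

432 m

Rebound u = e ρ_c/ρ_m = 3160 m × 2813/3258 = 2728 m.
Net surface drop = e − u = 3160 m − 2728 m = e (ρ_m − ρ_c)/ρ_m = 432 m.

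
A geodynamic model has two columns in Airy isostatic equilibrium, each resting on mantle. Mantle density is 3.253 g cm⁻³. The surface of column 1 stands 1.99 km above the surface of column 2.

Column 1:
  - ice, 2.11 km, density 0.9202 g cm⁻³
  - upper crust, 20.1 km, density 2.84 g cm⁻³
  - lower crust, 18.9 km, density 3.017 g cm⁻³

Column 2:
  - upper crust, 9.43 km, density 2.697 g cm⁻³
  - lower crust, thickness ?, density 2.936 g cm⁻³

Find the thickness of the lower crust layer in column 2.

18.8 km

Take the compensation level at the base of the deeper column (depth z_c below the surface of column 1) and equate Σ ρ_i t_i down to z_c; mantle fills any gap and the z_c terms cancel.
Column 1: 2.11×0.9202 + 20.1×2.84 + 18.9×3.017 + (z_c − 41.11)×3.253
Column 2: 1.99×0 + 9.43×2.697 + x×2.936 + (z_c − 1.99 − 9.43 − x)×3.253
The z_c×3.253 term appears on both sides and cancels. Collect the known terms of each column as K = Σ(ρt)_known − 3.253 × (depth of known layers): K_1 = 116.046922 − 3.253×41.11 = −17.683908; K_2 = 25.43271 − 3.253×(1.99 + 9.43) = −11.71655.
Balance: K_1 = K_2 − x×(3.253 − 2.936), so x = (K_2 − K_1)/(3.253 − 2.936) = 5.96736/0.317 = 18.8 km.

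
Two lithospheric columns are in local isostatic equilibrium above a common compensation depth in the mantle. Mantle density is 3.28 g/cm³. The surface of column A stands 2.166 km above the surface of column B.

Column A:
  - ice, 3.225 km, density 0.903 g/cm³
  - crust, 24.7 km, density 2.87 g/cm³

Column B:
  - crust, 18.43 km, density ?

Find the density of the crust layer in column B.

Take the compensation level at the base of the deeper column (depth z_c below the surface of column A) and equate Σ ρ_i t_i down to z_c; mantle fills any gap and the z_c terms cancel.
Column A: 3.225×0.903 + 24.7×2.87 + (z_c − 27.925)×3.28
Column B: 2.166×0 + 18.43×ρ + (z_c − 2.166 − 18.43)×3.28
The z_c×3.28 term appears on both sides and cancels. Collect the known terms of each column as K = Σ(ρt)_known − 3.28 × (depth of known layers): K_A = 73.801175 − 3.28×27.925 = −17.792825; K_B = 0 − 3.28×(2.166 + 18.43) = −67.55488.
Balance: K_A = K_B + 18.43×ρ, so ρ = (K_A − K_B)/18.43 = 49.7621/18.43 = 2.7 g/cm³.

2.7 g/cm³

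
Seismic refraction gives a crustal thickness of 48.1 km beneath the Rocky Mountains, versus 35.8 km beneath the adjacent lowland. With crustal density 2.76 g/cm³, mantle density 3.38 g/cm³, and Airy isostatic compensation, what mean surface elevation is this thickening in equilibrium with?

2.26 km

Excess crust Δ = 48.1 km − 35.8 km = 12.3 km, split between elevation h and root r with h + r = Δ.
Airy balance ρ_c h = (ρ_m − ρ_c) r gives r = h ρ_c/(ρ_m − ρ_c), so h (1 + ρ_c/(ρ_m − ρ_c)) = Δ, i.e. h = Δ (ρ_m − ρ_c)/ρ_m.
h = 12.3 km × 0.62/3.38 = 2.26 km.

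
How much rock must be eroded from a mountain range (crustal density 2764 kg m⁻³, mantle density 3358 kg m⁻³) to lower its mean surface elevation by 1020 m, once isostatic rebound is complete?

Net drop Δ = e − u = e − e ρ_c/ρ_m = e (ρ_m − ρ_c)/ρ_m.
e = Δ ρ_m/(ρ_m − ρ_c) = 1020 m × 3358/594 = 5770 m.

5770 m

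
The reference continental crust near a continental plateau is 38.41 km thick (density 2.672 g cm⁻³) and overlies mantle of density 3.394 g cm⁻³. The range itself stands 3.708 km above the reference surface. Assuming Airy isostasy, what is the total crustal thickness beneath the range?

55.8 km

Root depth r = h ρ_c / (ρ_m − ρ_c) = 3.708 km × 2.672 / 0.722 = 13.72 km.
Total thickness = T + h + r = 38.41 km + 3.708 km + 13.72 km = 55.8 km.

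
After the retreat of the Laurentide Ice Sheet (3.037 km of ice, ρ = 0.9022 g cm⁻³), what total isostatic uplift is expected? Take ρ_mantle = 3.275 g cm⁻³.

Removing the load lets mantle flow back in; uplift u satisfies ρ_ice t = ρ_m u.
u = t ρ_ice/ρ_m = 3.037 km × 0.9022/3.275 = 0.837 km.

0.837 km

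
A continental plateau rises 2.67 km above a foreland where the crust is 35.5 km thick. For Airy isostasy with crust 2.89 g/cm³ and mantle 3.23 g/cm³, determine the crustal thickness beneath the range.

60.9 km

Root depth r = h ρ_c / (ρ_m − ρ_c) = 2.67 km × 2.89 / 0.34 = 22.7 km.
Total thickness = T + h + r = 35.5 km + 2.67 km + 22.7 km = 60.9 km.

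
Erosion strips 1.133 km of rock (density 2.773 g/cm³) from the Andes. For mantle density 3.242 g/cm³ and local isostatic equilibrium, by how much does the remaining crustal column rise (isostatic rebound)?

Unloading: uplift u = e ρ_c/ρ_m = 1.133 km × 2.773/3.242 = 0.969 km.

0.969 km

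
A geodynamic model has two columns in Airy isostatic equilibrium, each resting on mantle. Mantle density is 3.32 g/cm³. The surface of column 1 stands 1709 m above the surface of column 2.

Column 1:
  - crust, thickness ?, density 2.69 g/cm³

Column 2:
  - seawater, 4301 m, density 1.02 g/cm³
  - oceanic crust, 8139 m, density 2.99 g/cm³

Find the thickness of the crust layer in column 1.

Take the compensation level at the base of the deeper column (depth z_c below the surface of column 1) and equate Σ ρ_i t_i down to z_c; mantle fills any gap and the z_c terms cancel.
Column 1: x×2.69 + (z_c − 0 − x)×3.32
Column 2: 1709×0 + 4301×1.02 + 8139×2.99 + (z_c − 1709 − 12440)×3.32
The z_c×3.32 term appears on both sides and cancels. Collect the known terms of each column as K = Σ(ρt)_known − 3.32 × (depth of known layers): K_1 = 0 − 3.32×0 = 0; K_2 = 28722.63 − 3.32×(1709 + 12440) = −18252.05.
Balance: K_1 − x×(3.32 − 2.69) = K_2, so x = (K_1 − K_2)/(3.32 − 2.69) = 18252/0.63 = 29000 m.

29000 m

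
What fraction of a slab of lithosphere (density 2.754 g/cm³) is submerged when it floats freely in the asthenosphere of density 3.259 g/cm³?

84.5%

Submerged fraction = ρ_obj/ρ_fluid = 2.754/3.259 = 84.5%.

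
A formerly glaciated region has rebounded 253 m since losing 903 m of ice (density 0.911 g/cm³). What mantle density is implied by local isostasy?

3.25 g/cm³

ρ_m = ρ_ice t / u = 0.911 × 903 m/253 m = 3.25 g/cm³.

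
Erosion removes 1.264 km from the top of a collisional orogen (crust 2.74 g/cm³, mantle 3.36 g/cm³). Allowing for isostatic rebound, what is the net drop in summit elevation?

Rebound u = e ρ_c/ρ_m = 1.264 km × 2.74/3.36 = 1.031 km.
Net surface drop = e − u = 1.264 km − 1.031 km = e (ρ_m − ρ_c)/ρ_m = 0.233 km.

0.233 km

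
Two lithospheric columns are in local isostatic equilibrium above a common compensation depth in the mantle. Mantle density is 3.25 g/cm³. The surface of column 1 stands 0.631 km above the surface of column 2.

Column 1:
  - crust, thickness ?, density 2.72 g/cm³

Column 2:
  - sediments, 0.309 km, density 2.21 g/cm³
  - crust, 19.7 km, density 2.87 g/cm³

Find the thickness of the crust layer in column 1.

Take the compensation level at the base of the deeper column (depth z_c below the surface of column 1) and equate Σ ρ_i t_i down to z_c; mantle fills any gap and the z_c terms cancel.
Column 1: x×2.72 + (z_c − 0 − x)×3.25
Column 2: 0.631×0 + 0.309×2.21 + 19.7×2.87 + (z_c − 0.631 − 20.009)×3.25
The z_c×3.25 term appears on both sides and cancels. Collect the known terms of each column as K = Σ(ρt)_known − 3.25 × (depth of known layers): K_1 = 0 − 3.25×0 = 0; K_2 = 57.22189 − 3.25×(0.631 + 20.009) = −9.85811.
Balance: K_1 − x×(3.25 − 2.72) = K_2, so x = (K_1 − K_2)/(3.25 − 2.72) = 9.85811/0.53 = 18.6 km.

18.6 km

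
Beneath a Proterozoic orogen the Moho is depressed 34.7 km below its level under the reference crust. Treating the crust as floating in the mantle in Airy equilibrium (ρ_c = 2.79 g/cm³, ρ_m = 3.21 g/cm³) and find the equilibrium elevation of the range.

For local isostatic compensation: ρ_c h = (ρ_m − ρ_c) r.
h = r (ρ_m − ρ_c) / ρ_c = 34.7 km × (3.21 − 2.79) / 2.79 = 5.22 km.

5.22 km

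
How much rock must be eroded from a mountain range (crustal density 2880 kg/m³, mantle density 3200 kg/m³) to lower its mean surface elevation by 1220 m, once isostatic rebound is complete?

12200 m

Net drop Δ = e − u = e − e ρ_c/ρ_m = e (ρ_m − ρ_c)/ρ_m.
e = Δ ρ_m/(ρ_m − ρ_c) = 1220 m × 3200/320 = 12200 m.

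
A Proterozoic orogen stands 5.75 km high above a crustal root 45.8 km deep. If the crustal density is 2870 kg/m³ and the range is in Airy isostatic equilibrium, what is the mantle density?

3230 kg/m³

Airy balance: ρ_c h = (ρ_m − ρ_c) r → ρ_m = ρ_c (1 + h/r).
ρ_m = 2870 × (1 + 5.75 km/45.8 km) = 3230 kg/m³.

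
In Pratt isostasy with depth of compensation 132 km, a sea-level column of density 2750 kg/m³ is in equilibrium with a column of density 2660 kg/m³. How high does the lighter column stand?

4.47 km

ρ_ref D = ρ (D + h) → h = D (ρ_ref − ρ)/ρ.
h = 132 km × (2750 − 2660)/2660 = 4.47 km.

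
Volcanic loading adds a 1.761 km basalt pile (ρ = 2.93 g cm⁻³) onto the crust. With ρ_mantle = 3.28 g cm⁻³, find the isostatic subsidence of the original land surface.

1.57 km

Subaerial loading: s = t ρ_load / ρ_m.
s = 1.761 km × 2.93/3.28 = 1.57 km.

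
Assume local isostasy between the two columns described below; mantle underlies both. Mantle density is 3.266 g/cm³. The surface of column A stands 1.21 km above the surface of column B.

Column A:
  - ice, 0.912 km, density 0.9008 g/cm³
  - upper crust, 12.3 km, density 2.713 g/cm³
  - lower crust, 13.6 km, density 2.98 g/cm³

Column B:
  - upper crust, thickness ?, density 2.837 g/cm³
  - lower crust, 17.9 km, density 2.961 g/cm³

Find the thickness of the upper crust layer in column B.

Take the compensation level at the base of the deeper column (depth z_c below the surface of column A) and equate Σ ρ_i t_i down to z_c; mantle fills any gap and the z_c terms cancel.
Column A: 0.912×0.9008 + 12.3×2.713 + 13.6×2.98 + (z_c − 26.812)×3.266
Column B: 1.21×0 + x×2.837 + 17.9×2.961 + (z_c − 1.21 − 17.9 − x)×3.266
The z_c×3.266 term appears on both sides and cancels. Collect the known terms of each column as K = Σ(ρt)_known − 3.266 × (depth of known layers): K_A = 74.7194296 − 3.266×26.812 = −12.8485624; K_B = 53.0019 − 3.266×(1.21 + 17.9) = −9.41136.
Balance: K_A = K_B − x×(3.266 − 2.837), so x = (K_B − K_A)/(3.266 − 2.837) = 3.4372/0.429 = 8.01 km.

8.01 km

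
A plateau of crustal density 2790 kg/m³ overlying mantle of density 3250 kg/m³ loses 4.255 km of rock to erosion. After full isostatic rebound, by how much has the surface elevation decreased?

0.602 km

Rebound u = e ρ_c/ρ_m = 4.255 km × 2790/3250 = 3.653 km.
Net surface drop = e − u = 4.255 km − 3.653 km = e (ρ_m − ρ_c)/ρ_m = 0.602 km.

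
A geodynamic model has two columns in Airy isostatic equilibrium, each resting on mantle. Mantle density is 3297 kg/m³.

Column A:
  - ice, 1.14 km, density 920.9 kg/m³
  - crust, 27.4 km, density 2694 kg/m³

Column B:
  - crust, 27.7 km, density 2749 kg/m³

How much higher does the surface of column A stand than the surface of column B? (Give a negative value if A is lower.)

1.23 km

For any compensation level in the mantle, the mantle terms cancel and isostasy reduces to e = (Σt_A − Σt_B) − (Σ(ρt)_A − Σ(ρt)_B) / ρ_m.
Σt_A = 28.54 km; Σt_B = 27.7 km; Σ(ρt)_A = 74865.426; Σ(ρt)_B = 76147.3 (in km·kg/m³).
e = (28.54 − 27.7) − (74865.426 − 76147.3) / 3297 = 1.23 km.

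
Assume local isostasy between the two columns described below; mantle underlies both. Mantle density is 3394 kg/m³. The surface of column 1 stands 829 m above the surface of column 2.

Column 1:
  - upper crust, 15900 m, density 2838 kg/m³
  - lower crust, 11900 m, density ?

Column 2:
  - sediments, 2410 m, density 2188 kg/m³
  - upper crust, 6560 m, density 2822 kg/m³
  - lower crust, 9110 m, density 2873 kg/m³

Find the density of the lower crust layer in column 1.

2940 kg/m³

Take the compensation level at the base of the deeper column (depth z_c below the surface of column 1) and equate Σ ρ_i t_i down to z_c; mantle fills any gap and the z_c terms cancel.
Column 1: 15900×2838 + 11900×ρ + (z_c − 27800)×3394
Column 2: 829×0 + 2410×2188 + 6560×2822 + 9110×2873 + (z_c − 829 − 18080)×3394
The z_c×3394 term appears on both sides and cancels. Collect the known terms of each column as K = Σ(ρt)_known − 3394 × (depth of known layers): K_1 = 45124200 − 3394×27800 = −49229000; K_2 = 49958430 − 3394×(829 + 18080) = −14218716.
Balance: K_1 + 11900×ρ = K_2, so ρ = (K_2 − K_1)/11900 = 35010300/11900 = 2940 kg/m³.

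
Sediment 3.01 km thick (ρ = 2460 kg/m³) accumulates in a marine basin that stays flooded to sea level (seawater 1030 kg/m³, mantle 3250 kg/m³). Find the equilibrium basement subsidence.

1.94 km

Submarine loading: the sediment displaces seawater, and the subsidence is in turn flooded, so s (ρ_m − ρ_w) = t (ρ_sed − ρ_w).
s = 3.01 km × (2460 − 1030) / (3250 − 1030) = 1.94 km.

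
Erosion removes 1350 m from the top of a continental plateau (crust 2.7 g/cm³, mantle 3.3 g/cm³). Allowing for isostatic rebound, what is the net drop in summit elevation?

245 m

Rebound u = e ρ_c/ρ_m = 1350 m × 2.7/3.3 = 1105 m.
Net surface drop = e − u = 1350 m − 1105 m = e (ρ_m − ρ_c)/ρ_m = 245 m.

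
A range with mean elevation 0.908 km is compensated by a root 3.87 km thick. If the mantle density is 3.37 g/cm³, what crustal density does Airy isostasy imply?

2.73 g/cm³

ρ_c h = (ρ_m − ρ_c) r → ρ_c (h + r) = ρ_m r → ρ_c = ρ_m r / (h + r).
ρ_c = 3.37 × 3.87 km / (0.908 km + 3.87 km) = 2.73 g/cm³.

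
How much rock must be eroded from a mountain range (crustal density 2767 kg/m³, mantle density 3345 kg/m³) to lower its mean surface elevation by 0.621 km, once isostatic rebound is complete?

Net drop Δ = e − u = e − e ρ_c/ρ_m = e (ρ_m − ρ_c)/ρ_m.
e = Δ ρ_m/(ρ_m − ρ_c) = 0.621 km × 3345/578 = 3.59 km.

3.59 km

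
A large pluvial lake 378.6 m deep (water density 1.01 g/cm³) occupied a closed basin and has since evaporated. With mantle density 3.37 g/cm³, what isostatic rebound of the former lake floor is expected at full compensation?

u = d ρ_w/ρ_m = 378.6 m × 1.01/3.37 = 113 m.

113 m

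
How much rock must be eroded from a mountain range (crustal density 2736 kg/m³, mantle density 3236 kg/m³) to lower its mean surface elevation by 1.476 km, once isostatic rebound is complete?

9.55 km

Net drop Δ = e − u = e − e ρ_c/ρ_m = e (ρ_m − ρ_c)/ρ_m.
e = Δ ρ_m/(ρ_m − ρ_c) = 1.476 km × 3236/500 = 9.55 km.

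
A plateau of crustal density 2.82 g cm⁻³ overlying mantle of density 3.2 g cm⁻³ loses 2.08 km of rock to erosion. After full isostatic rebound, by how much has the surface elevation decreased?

Rebound u = e ρ_c/ρ_m = 2.08 km × 2.82/3.2 = 1.833 km.
Net surface drop = e − u = 2.08 km − 1.833 km = e (ρ_m − ρ_c)/ρ_m = 0.247 km.

0.247 km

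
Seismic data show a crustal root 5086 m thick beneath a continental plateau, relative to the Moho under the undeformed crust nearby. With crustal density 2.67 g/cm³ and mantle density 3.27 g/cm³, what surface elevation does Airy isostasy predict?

Balancing pressure at the compensation depth: ρ_c h = (ρ_m − ρ_c) r.
h = r (ρ_m − ρ_c) / ρ_c = 5086 m × (3.27 − 2.67) / 2.67 = 1140 m.

1140 m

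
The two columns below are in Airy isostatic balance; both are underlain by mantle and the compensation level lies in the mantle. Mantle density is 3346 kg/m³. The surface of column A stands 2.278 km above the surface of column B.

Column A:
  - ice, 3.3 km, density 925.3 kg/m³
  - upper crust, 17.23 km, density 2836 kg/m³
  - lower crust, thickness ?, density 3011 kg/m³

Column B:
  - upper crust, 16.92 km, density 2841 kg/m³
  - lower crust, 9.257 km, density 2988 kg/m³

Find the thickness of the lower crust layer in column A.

8.08 km

Take the compensation level at the base of the deeper column (depth z_c below the surface of column A) and equate Σ ρ_i t_i down to z_c; mantle fills any gap and the z_c terms cancel.
Column A: 3.3×925.3 + 17.23×2836 + x×3011 + (z_c − 20.53 − x)×3346
Column B: 2.278×0 + 16.92×2841 + 9.257×2988 + (z_c − 2.278 − 26.177)×3346
The z_c×3346 term appears on both sides and cancels. Collect the known terms of each column as K = Σ(ρt)_known − 3346 × (depth of known layers): K_A = 51917.77 − 3346×20.53 = −16775.61; K_B = 75729.636 − 3346×(2.278 + 26.177) = −19480.794.
Balance: K_A − x×(3346 − 3011) = K_B, so x = (K_A − K_B)/(3346 − 3011) = 2705.18/335 = 8.08 km.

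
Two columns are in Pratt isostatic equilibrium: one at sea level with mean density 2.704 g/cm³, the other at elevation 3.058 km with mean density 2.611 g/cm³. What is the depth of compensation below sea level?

85.9 km

ρ_ref D = ρ (D + h) → D (ρ_ref − ρ) = ρ h.
D = ρ h/(ρ_ref − ρ) = 2.611 × 3.058 km/(2.704 − 2.611) = 85.9 km.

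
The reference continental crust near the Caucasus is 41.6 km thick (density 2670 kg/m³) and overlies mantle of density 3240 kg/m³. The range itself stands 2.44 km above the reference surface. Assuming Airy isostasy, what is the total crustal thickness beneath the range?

55.5 km

Root depth r = h ρ_c / (ρ_m − ρ_c) = 2.44 km × 2670 / 570 = 11.43 km.
Total thickness = T + h + r = 41.6 km + 2.44 km + 11.43 km = 55.5 km.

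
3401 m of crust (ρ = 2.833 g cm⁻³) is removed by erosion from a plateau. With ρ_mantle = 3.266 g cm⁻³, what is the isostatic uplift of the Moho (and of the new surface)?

Unloading: uplift u = e ρ_c/ρ_m = 3401 m × 2.833/3.266 = 2950 m.

2950 m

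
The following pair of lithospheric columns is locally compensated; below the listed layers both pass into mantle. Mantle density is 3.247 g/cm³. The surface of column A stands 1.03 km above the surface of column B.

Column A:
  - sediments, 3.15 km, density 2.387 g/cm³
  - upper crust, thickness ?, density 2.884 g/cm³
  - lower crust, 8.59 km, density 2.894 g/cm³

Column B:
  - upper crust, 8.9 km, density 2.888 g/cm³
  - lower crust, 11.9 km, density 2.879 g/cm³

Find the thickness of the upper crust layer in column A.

14.3 km

Take the compensation level at the base of the deeper column (depth z_c below the surface of column A) and equate Σ ρ_i t_i down to z_c; mantle fills any gap and the z_c terms cancel.
Column A: 3.15×2.387 + x×2.884 + 8.59×2.894 + (z_c − 11.74 − x)×3.247
Column B: 1.03×0 + 8.9×2.888 + 11.9×2.879 + (z_c − 1.03 − 20.8)×3.247
The z_c×3.247 term appears on both sides and cancels. Collect the known terms of each column as K = Σ(ρt)_known − 3.247 × (depth of known layers): K_A = 32.37851 − 3.247×11.74 = −5.74127; K_B = 59.9633 − 3.247×(1.03 + 20.8) = −10.91871.
Balance: K_A − x×(3.247 − 2.884) = K_B, so x = (K_A − K_B)/(3.247 − 2.884) = 5.17744/0.363 = 14.3 km.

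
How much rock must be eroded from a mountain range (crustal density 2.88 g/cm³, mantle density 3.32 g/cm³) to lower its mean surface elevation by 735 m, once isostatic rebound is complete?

Net drop Δ = e − u = e − e ρ_c/ρ_m = e (ρ_m − ρ_c)/ρ_m.
e = Δ ρ_m/(ρ_m − ρ_c) = 735 m × 3.32/0.44 = 5550 m.

5550 m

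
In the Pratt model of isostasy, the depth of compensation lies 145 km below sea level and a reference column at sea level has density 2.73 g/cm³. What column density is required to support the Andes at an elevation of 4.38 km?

2.65 g/cm³

Pratt balance: ρ_ref D = ρ (D + h).
ρ = ρ_ref D/(D + h) = 2.73 × 145 km/(145 km + 4.38 km) = 2.65 g/cm³.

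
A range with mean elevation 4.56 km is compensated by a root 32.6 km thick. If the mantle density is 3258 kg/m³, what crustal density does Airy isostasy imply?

ρ_c h = (ρ_m − ρ_c) r → ρ_c (h + r) = ρ_m r → ρ_c = ρ_m r / (h + r).
ρ_c = 3258 × 32.6 km / (4.56 km + 32.6 km) = 2860 kg/m³.

2860 kg/m³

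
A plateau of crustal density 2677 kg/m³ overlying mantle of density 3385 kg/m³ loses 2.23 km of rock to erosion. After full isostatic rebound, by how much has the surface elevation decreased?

0.466 km

Rebound u = e ρ_c/ρ_m = 2.23 km × 2677/3385 = 1.764 km.
Net surface drop = e − u = 2.23 km − 1.764 km = e (ρ_m − ρ_c)/ρ_m = 0.466 km.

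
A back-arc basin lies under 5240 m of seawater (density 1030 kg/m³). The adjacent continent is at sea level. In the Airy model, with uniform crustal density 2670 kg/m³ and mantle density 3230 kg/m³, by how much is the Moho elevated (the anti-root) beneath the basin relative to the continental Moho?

15300 m

By Archimedes' principle applied to the lithosphere: replacing crust with seawater at the top is compensated by replacing crust with mantle at the base: d (ρ_c − ρ_w) = a (ρ_m − ρ_c).
a = d (ρ_c − ρ_w)/(ρ_m − ρ_c) = 5240 m × 1640/560 = 15300 m.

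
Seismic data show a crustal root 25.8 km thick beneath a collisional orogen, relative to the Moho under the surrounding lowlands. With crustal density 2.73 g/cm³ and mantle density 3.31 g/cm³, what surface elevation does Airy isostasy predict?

5.48 km

By Archimedes' principle applied to the lithosphere: ρ_c h = (ρ_m − ρ_c) r.
h = r (ρ_m − ρ_c) / ρ_c = 25.8 km × (3.31 − 2.73) / 2.73 = 5.48 km.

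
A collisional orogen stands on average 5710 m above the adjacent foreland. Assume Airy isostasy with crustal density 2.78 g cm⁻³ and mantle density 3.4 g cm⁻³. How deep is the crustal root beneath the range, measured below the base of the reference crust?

25600 m

Isostatic balance requires: the weight of the topography is balanced by the buoyancy of the root, ρ_c h = (ρ_m − ρ_c) r.
r = h · ρ_c / (ρ_m − ρ_c) = 5710 m × 2.78 / (3.4 − 2.78) = 25600 m.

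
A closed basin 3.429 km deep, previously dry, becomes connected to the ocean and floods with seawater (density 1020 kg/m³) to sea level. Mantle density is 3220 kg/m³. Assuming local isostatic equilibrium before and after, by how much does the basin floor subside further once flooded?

After flooding the water column is d + s deep. Its weight must equal the weight of mantle displaced by the extra subsidence s: (d + s) ρ_w = s ρ_m.
s = d ρ_w / (ρ_m − ρ_w) = 3.429 km × 1020/(3220 − 1020) = 1.59 km.

1.59 km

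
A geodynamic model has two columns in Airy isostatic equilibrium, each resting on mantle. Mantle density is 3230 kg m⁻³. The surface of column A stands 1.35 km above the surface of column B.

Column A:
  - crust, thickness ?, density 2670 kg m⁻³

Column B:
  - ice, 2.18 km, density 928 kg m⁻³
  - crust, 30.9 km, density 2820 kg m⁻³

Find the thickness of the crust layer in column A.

39.4 km

Take the compensation level at the base of the deeper column (depth z_c below the surface of column A) and equate Σ ρ_i t_i down to z_c; mantle fills any gap and the z_c terms cancel.
Column A: x×2670 + (z_c − 0 − x)×3230
Column B: 1.35×0 + 2.18×928 + 30.9×2820 + (z_c − 1.35 − 33.08)×3230
The z_c×3230 term appears on both sides and cancels. Collect the known terms of each column as K = Σ(ρt)_known − 3230 × (depth of known layers): K_A = 0 − 3230×0 = 0; K_B = 89161.04 − 3230×(1.35 + 33.08) = −22047.86.
Balance: K_A − x×(3230 − 2670) = K_B, so x = (K_A − K_B)/(3230 − 2670) = 22047.9/560 = 39.4 km.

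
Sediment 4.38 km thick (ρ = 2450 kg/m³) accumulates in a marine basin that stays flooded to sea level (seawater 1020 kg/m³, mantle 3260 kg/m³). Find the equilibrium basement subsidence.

Submarine loading: the sediment displaces seawater, and the subsidence is in turn flooded, so s (ρ_m − ρ_w) = t (ρ_sed − ρ_w).
s = 4.38 km × (2450 − 1020) / (3260 − 1020) = 2.8 km.

2.8 km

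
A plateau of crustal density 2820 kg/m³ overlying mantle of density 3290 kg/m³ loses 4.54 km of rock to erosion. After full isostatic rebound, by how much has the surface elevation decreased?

Rebound u = e ρ_c/ρ_m = 4.54 km × 2820/3290 = 3.891 km.
Net surface drop = e − u = 4.54 km − 3.891 km = e (ρ_m − ρ_c)/ρ_m = 0.649 km.

0.649 km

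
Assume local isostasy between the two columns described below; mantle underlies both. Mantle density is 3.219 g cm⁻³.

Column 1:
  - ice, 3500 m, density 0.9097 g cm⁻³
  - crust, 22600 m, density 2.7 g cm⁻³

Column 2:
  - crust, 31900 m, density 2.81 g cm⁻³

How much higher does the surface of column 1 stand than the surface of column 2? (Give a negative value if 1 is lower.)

2100 m

For any compensation level in the mantle, the mantle terms cancel and isostasy reduces to e = (Σt_1 − Σt_2) − (Σ(ρt)_1 − Σ(ρt)_2) / ρ_m.
Σt_1 = 26100 m; Σt_2 = 31900 m; Σ(ρt)_1 = 64203.95; Σ(ρt)_2 = 89639 (in m·g cm⁻³).
e = (26100 − 31900) − (64203.95 − 89639) / 3.219 = 2100 m.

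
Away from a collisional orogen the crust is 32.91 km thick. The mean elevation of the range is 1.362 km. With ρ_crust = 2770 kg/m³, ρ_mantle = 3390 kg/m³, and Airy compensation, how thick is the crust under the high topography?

40.4 km

Root depth r = h ρ_c / (ρ_m − ρ_c) = 1.362 km × 2770 / 620 = 6.085 km.
Total thickness = T + h + r = 32.91 km + 1.362 km + 6.085 km = 40.4 km.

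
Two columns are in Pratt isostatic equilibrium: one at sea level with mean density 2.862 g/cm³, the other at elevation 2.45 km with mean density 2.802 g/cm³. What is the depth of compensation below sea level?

ρ_ref D = ρ (D + h) → D (ρ_ref − ρ) = ρ h.
D = ρ h/(ρ_ref − ρ) = 2.802 × 2.45 km/(2.862 − 2.802) = 114 km.

114 km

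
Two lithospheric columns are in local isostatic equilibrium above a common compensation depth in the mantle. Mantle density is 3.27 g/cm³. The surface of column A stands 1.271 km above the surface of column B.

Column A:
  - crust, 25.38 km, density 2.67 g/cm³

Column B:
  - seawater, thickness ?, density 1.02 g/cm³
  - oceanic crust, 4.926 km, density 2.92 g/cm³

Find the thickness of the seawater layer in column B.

Take the compensation level at the base of the deeper column (depth z_c below the surface of column A) and equate Σ ρ_i t_i down to z_c; mantle fills any gap and the z_c terms cancel.
Column A: 25.38×2.67 + (z_c − 25.38)×3.27
Column B: 1.271×0 + x×1.02 + 4.926×2.92 + (z_c − 1.271 − 4.926 − x)×3.27
The z_c×3.27 term appears on both sides and cancels. Collect the known terms of each column as K = Σ(ρt)_known − 3.27 × (depth of known layers): K_A = 67.7646 − 3.27×25.38 = −15.228; K_B = 14.38392 − 3.27×(1.271 + 4.926) = −5.88027.
Balance: K_A = K_B − x×(3.27 − 1.02), so x = (K_B − K_A)/(3.27 − 1.02) = 9.34773/2.25 = 4.15 km.

4.15 km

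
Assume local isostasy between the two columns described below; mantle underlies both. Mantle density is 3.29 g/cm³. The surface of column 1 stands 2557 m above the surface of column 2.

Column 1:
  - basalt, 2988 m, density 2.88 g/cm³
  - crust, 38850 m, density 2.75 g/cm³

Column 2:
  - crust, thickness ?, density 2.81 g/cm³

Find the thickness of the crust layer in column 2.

28700 m

Take the compensation level at the base of the deeper column (depth z_c below the surface of column 1) and equate Σ ρ_i t_i down to z_c; mantle fills any gap and the z_c terms cancel.
Column 1: 2988×2.88 + 38850×2.75 + (z_c − 41838)×3.29
Column 2: 2557×0 + x×2.81 + (z_c − 2557 − 0 − x)×3.29
The z_c×3.29 term appears on both sides and cancels. Collect the known terms of each column as K = Σ(ρt)_known − 3.29 × (depth of known layers): K_1 = 115442.94 − 3.29×41838 = −22204.08; K_2 = 0 − 3.29×(2557 + 0) = −8412.53.
Balance: K_1 = K_2 − x×(3.29 − 2.81), so x = (K_2 − K_1)/(3.29 − 2.81) = 13791.6/0.48 = 28700 m.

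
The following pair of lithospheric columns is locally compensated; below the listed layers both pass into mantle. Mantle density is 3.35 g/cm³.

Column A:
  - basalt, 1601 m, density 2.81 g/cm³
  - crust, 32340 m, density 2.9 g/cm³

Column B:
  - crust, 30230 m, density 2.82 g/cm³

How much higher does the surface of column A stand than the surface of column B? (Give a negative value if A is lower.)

−180 m

For any compensation level in the mantle, the mantle terms cancel and isostasy reduces to e = (Σt_A − Σt_B) − (Σ(ρt)_A − Σ(ρt)_B) / ρ_m.
Σt_A = 33941 m; Σt_B = 30230 m; Σ(ρt)_A = 98284.81; Σ(ρt)_B = 85248.6 (in m·g/cm³).
e = (33941 − 30230) − (98284.81 − 85248.6) / 3.35 = −180 m.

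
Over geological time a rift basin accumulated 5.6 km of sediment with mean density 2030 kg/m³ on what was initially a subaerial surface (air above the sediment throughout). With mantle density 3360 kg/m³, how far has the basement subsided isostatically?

Subaerial load: s = t ρ_sed / ρ_m = 5.6 km × 2030/3360 = 3.38 km.

3.38 km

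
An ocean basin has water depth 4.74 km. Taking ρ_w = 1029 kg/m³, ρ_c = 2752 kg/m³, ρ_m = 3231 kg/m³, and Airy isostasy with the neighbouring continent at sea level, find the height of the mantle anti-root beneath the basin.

17.1 km

Equating mass per unit area of the two columns: replacing crust with seawater at the top is compensated by replacing crust with mantle at the base: d (ρ_c − ρ_w) = a (ρ_m − ρ_c).
a = d (ρ_c − ρ_w)/(ρ_m − ρ_c) = 4.74 km × 1723/479 = 17.1 km.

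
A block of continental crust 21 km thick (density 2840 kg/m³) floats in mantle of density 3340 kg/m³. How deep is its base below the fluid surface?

17.9 km

Draft d = t ρ_obj/ρ_fluid = 21 km × 2840/3340 = 17.9 km.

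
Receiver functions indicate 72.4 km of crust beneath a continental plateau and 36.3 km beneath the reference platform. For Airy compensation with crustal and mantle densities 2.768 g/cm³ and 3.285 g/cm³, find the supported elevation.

Excess crust Δ = 72.4 km − 36.3 km = 36.1 km, split between elevation h and root r with h + r = Δ.
Airy balance ρ_c h = (ρ_m − ρ_c) r gives r = h ρ_c/(ρ_m − ρ_c), so h (1 + ρ_c/(ρ_m − ρ_c)) = Δ, i.e. h = Δ (ρ_m − ρ_c)/ρ_m.
h = 36.1 km × 0.517/3.285 = 5.68 km.

5.68 km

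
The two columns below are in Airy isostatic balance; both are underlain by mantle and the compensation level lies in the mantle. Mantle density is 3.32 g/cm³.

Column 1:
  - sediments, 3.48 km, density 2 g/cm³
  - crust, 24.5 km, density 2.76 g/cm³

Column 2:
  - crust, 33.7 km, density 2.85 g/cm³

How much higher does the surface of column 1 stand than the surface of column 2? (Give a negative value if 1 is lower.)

0.745 km

For any compensation level in the mantle, the mantle terms cancel and isostasy reduces to e = (Σt_1 − Σt_2) − (Σ(ρt)_1 − Σ(ρt)_2) / ρ_m.
Σt_1 = 27.98 km; Σt_2 = 33.7 km; Σ(ρt)_1 = 74.58; Σ(ρt)_2 = 96.045 (in km·g/cm³).
e = (27.98 − 33.7) − (74.58 − 96.045) / 3.32 = 0.745 km.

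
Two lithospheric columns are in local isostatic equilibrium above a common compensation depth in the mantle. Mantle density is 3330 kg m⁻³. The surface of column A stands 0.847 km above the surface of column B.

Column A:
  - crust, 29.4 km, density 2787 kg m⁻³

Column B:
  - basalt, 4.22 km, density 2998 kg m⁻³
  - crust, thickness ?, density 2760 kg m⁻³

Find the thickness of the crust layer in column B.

20.6 km

Take the compensation level at the base of the deeper column (depth z_c below the surface of column A) and equate Σ ρ_i t_i down to z_c; mantle fills any gap and the z_c terms cancel.
Column A: 29.4×2787 + (z_c − 29.4)×3330
Column B: 0.847×0 + 4.22×2998 + x×2760 + (z_c − 0.847 − 4.22 − x)×3330
The z_c×3330 term appears on both sides and cancels. Collect the known terms of each column as K = Σ(ρt)_known − 3330 × (depth of known layers): K_A = 81937.8 − 3330×29.4 = −15964.2; K_B = 12651.56 − 3330×(0.847 + 4.22) = −4221.55.
Balance: K_A = K_B − x×(3330 − 2760), so x = (K_B − K_A)/(3330 − 2760) = 11742.6/570 = 20.6 km.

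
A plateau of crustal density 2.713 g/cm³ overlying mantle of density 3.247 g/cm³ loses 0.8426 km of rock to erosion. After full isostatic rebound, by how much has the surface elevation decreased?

0.139 km

Rebound u = e ρ_c/ρ_m = 0.8426 km × 2.713/3.247 = 0.704 km.
Net surface drop = e − u = 0.8426 km − 0.704 km = e (ρ_m − ρ_c)/ρ_m = 0.139 km.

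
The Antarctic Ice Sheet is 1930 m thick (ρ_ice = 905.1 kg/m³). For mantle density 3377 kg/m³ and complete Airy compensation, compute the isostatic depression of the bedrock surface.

For local isostatic compensation: the ice load ρ_ice t is balanced by mantle displaced below, ρ_m s.
s = t ρ_ice / ρ_m = 1930 m × 905.1/3377 = 517 m.

517 m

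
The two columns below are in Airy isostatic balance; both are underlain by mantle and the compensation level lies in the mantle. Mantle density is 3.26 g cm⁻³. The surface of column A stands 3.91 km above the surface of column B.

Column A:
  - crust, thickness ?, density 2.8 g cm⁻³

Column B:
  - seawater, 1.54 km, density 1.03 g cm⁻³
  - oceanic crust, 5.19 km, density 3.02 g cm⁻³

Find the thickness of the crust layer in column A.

Take the compensation level at the base of the deeper column (depth z_c below the surface of column A) and equate Σ ρ_i t_i down to z_c; mantle fills any gap and the z_c terms cancel.
Column A: x×2.8 + (z_c − 0 − x)×3.26
Column B: 3.91×0 + 1.54×1.03 + 5.19×3.02 + (z_c − 3.91 − 6.73)×3.26
The z_c×3.26 term appears on both sides and cancels. Collect the known terms of each column as K = Σ(ρt)_known − 3.26 × (depth of known layers): K_A = 0 − 3.26×0 = 0; K_B = 17.26 − 3.26×(3.91 + 6.73) = −17.4264.
Balance: K_A − x×(3.26 − 2.8) = K_B, so x = (K_A − K_B)/(3.26 − 2.8) = 17.4264/0.46 = 37.9 km.

37.9 km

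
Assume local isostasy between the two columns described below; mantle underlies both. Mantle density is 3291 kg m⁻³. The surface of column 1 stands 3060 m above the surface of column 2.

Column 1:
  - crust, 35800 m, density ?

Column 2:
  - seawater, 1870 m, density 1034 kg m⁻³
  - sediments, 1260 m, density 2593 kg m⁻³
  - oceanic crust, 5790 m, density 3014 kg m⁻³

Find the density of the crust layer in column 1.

Take the compensation level at the base of the deeper column (depth z_c below the surface of column 1) and equate Σ ρ_i t_i down to z_c; mantle fills any gap and the z_c terms cancel.
Column 1: 35800×ρ + (z_c − 35800)×3291
Column 2: 3060×0 + 1870×1034 + 1260×2593 + 5790×3014 + (z_c − 3060 − 8920)×3291
The z_c×3291 term appears on both sides and cancels. Collect the known terms of each column as K = Σ(ρt)_known − 3291 × (depth of known layers): K_1 = 0 − 3291×35800 = −117817800; K_2 = 22651820 − 3291×(3060 + 8920) = −16774360.
Balance: K_1 + 35800×ρ = K_2, so ρ = (K_2 − K_1)/35800 = 101043000/35800 = 2820 kg m⁻³.

2820 kg m⁻³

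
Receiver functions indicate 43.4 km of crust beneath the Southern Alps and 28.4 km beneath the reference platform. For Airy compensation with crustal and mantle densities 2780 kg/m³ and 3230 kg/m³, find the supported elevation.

2.09 km

Excess crust Δ = 43.4 km − 28.4 km = 15 km, split between elevation h and root r with h + r = Δ.
Airy balance ρ_c h = (ρ_m − ρ_c) r gives r = h ρ_c/(ρ_m − ρ_c), so h (1 + ρ_c/(ρ_m − ρ_c)) = Δ, i.e. h = Δ (ρ_m − ρ_c)/ρ_m.
h = 15 km × 450/3230 = 2.09 km.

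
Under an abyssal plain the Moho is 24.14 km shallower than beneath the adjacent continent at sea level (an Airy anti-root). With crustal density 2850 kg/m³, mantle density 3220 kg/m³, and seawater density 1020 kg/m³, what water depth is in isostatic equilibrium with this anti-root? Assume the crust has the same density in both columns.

4.88 km

Replacing a thickness d of crust by seawater at the top must be balanced by replacing crust with mantle at the base: d (ρ_c − ρ_w) = a (ρ_m − ρ_c).
d = a (ρ_m − ρ_c)/(ρ_c − ρ_w) = 24.14 km × 370/1830 = 4.88 km.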